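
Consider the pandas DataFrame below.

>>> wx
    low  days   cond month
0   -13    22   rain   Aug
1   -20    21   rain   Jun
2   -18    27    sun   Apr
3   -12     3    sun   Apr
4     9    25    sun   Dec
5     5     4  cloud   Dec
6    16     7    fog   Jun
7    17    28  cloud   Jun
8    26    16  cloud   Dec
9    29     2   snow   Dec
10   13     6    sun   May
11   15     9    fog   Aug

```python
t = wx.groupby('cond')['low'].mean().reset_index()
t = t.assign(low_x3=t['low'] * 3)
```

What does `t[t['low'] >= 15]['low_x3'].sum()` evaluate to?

181.5

group by cond, mean of low:
cond
cloud    16.0
fog      15.5
rain    -16.5
snow     29.0
sun      -2.0
Name: low, dtype: float64
reset_index():
    cond   low
0  cloud  16.0
1    fog  15.5
2   rain -16.5
3   snow  29.0
4    sun  -2.0
add column low_x3 = t['low'] * 3:
    cond   low  low_x3
0  cloud  16.0    48.0
1    fog  15.5    46.5
2   rain -16.5   -49.5
3   snow  29.0    87.0
4    sun  -2.0    -6.0
filter rows where low >= 15:
    cond   low  low_x3
0  cloud  16.0    48.0
1    fog  15.5    46.5
3   snow  29.0    87.0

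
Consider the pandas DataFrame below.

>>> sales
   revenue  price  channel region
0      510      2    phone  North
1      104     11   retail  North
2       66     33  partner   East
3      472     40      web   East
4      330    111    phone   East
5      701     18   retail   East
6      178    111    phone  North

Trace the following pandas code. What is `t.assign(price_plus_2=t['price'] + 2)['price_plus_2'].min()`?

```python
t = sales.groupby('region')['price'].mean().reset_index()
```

group by region, mean of price:
region
East     50.500000
North    41.333333
Name: price, dtype: float64
reset_index():
  region      price
0   East  50.500000
1  North  41.333333
add column price_plus_2 = t['price'] + 2:
  region      price  price_plus_2
0   East  50.500000     52.500000
1  North  41.333333     43.333333
The min of column 'price_plus_2' is 43.3333333333.

43.3333333333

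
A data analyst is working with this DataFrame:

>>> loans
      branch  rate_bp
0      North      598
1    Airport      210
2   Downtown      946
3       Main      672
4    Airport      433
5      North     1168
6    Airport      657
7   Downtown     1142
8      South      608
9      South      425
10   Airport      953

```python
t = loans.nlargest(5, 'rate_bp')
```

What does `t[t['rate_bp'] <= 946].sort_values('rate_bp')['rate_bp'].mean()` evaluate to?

take 5 rows with largest rate_bp:
      branch  rate_bp
5      North     1168
7   Downtown     1142
10   Airport      953
2   Downtown      946
3       Main      672
filter rows where rate_bp <= 946:
     branch  rate_bp
2  Downtown      946
3      Main      672
sort by rate_bp:
     branch  rate_bp
3      Main      672
2  Downtown      946
The mean of column 'rate_bp' is 809.0.

809.0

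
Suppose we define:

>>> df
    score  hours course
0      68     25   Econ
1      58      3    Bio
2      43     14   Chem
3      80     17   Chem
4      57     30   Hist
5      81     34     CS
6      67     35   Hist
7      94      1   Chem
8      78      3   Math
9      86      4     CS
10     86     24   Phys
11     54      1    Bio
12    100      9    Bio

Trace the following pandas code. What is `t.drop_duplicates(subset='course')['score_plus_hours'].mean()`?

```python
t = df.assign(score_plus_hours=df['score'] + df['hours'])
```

86.2857142857

add column score_plus_hours = df['score'] + df['hours']:
    score  hours course  score_plus_hours
0      68     25   Econ                93
1      58      3    Bio                61
2      43     14   Chem                57
3      80     17   Chem                97
4      57     30   Hist                87
5      81     34     CS               115
6      67     35   Hist               102
7      94      1   Chem                95
8      78      3   Math                81
9      86      4     CS                90
10     86     24   Phys               110
11     54      1    Bio                55
12    100      9    Bio               109
drop duplicate course (keep=first):
    score  hours course  score_plus_hours
0      68     25   Econ                93
1      58      3    Bio                61
2      43     14   Chem                57
4      57     30   Hist                87
5      81     34     CS               115
8      78      3   Math                81
10     86     24   Phys               110
mean of column 'score_plus_hours' → 86.2857142857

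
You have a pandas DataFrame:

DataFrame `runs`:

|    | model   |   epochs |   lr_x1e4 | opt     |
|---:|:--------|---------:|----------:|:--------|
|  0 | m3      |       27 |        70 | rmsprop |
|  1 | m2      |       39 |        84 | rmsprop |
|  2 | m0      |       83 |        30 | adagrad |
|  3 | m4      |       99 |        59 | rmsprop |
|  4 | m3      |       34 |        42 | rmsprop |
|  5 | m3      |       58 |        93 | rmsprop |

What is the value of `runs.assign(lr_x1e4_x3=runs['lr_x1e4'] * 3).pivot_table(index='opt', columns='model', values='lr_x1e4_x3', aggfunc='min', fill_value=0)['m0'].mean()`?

add column lr_x1e4_x3 = runs['lr_x1e4'] * 3:
  model  epochs  lr_x1e4      opt  lr_x1e4_x3
0    m3      27       70  rmsprop         210
1    m2      39       84  rmsprop         252
2    m0      83       30  adagrad          90
3    m4      99       59  rmsprop         177
4    m3      34       42  rmsprop         126
5    m3      58       93  rmsprop         279
pivot: rows=opt, cols=model, min(lr_x1e4_x3):
model    m0   m2   m3   m4
opt                       
adagrad  90    0    0    0
rmsprop   0  252  126  177
Taking the mean of column 'm0' gives 45.0.

45.0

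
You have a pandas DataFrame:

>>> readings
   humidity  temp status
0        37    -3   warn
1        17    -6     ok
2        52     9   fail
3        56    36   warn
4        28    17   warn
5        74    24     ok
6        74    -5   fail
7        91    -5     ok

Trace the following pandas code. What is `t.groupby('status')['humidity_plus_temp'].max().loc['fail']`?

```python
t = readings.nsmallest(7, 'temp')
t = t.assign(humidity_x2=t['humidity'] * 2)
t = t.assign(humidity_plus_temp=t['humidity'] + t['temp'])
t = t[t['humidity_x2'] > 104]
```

69

take 7 rows with smallest temp:
   humidity  temp status
1        17    -6     ok
6        74    -5   fail
7        91    -5     ok
0        37    -3   warn
2        52     9   fail
4        28    17   warn
5        74    24     ok
add column humidity_x2 = t['humidity'] * 2:
   humidity  temp status  humidity_x2
1        17    -6     ok           34
6        74    -5   fail          148
7        91    -5     ok          182
0        37    -3   warn           74
2        52     9   fail          104
4        28    17   warn           56
5        74    24     ok          148
add column humidity_plus_temp = t['humidity'] + t['temp']:
   humidity  temp status  humidity_x2  humidity_plus_temp
1        17    -6     ok           34                  11
6        74    -5   fail          148                  69
7        91    -5     ok          182                  86
0        37    -3   warn           74                  34
2        52     9   fail          104                  61
4        28    17   warn           56                  45
5        74    24     ok          148                  98
filter rows where humidity_x2 > 104:
   humidity  temp status  humidity_x2  humidity_plus_temp
6        74    -5   fail          148                  69
7        91    -5     ok          182                  86
5        74    24     ok          148                  98
group by status, max of humidity_plus_temp:
status
fail    69
ok      98
Name: humidity_plus_temp, dtype: int64
value at index 'fail' → 69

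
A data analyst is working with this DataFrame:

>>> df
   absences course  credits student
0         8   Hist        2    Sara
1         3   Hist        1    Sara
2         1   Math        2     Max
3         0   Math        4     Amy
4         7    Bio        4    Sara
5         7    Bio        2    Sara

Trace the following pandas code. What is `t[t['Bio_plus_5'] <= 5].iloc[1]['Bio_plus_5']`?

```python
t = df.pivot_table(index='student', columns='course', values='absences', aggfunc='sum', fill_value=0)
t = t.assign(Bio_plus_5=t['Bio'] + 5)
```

5

pivot: rows=student, cols=course, sum(absences):
course   Bio  Hist  Math
student                 
Amy        0     0     0
Max        0     0     1
Sara      14    11     0
add column Bio_plus_5 = t['Bio'] + 5:
course   Bio  Hist  Math  Bio_plus_5
student                             
Amy        0     0     0           5
Max        0     0     1           5
Sara      14    11     0          19
filter rows where Bio_plus_5 <= 5:
course   Bio  Hist  Math  Bio_plus_5
student                             
Amy        0     0     0           5
Max        0     0     1           5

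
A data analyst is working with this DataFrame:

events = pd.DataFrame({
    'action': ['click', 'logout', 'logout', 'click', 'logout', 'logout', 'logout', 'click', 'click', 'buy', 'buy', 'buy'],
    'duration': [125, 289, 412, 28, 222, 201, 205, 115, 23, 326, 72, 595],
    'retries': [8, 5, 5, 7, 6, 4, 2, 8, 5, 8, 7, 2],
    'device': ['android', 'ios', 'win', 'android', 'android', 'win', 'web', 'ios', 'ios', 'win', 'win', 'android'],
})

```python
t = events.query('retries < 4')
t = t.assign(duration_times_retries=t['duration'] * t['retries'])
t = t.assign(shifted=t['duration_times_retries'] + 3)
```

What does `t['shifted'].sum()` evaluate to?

filter rows where retries < 4:
    action  duration  retries   device
6   logout       205        2      web
11     buy       595        2  android
add column duration_times_retries = t['duration'] * t['retries']:
    action  duration  retries   device  duration_times_retries
6   logout       205        2      web                     410
11     buy       595        2  android                    1190
add column shifted = t['duration_times_retries'] + 3:
    action  duration  retries   device  duration_times_retries  shifted
6   logout       205        2      web                     410      413
11     buy       595        2  android                    1190     1193
Then the sum of column 'shifted': 1606

1606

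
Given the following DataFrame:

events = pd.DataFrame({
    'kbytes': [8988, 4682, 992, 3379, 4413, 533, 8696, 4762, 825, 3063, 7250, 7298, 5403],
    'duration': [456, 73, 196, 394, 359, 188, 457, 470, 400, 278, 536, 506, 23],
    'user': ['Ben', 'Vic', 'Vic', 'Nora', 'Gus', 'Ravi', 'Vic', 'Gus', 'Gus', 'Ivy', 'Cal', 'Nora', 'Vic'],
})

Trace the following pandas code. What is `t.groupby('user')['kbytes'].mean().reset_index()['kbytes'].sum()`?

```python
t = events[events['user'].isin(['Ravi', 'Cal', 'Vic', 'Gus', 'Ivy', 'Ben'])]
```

28110.5833333

filter rows where user in ['Ravi', 'Cal', 'Vic', 'Gus', 'Ivy', 'Ben']:
    kbytes  duration  user
0     8988       456   Ben
1     4682        73   Vic
2      992       196   Vic
4     4413       359   Gus
5      533       188  Ravi
6     8696       457   Vic
7     4762       470   Gus
8      825       400   Gus
9     3063       278   Ivy
10    7250       536   Cal
12    5403        23   Vic
group by user, mean of kbytes:
user
Ben     8988.000000
Cal     7250.000000
Gus     3333.333333
Ivy     3063.000000
Ravi     533.000000
Vic     4943.250000
Name: kbytes, dtype: float64
reset_index():
   user       kbytes
0   Ben  8988.000000
1   Cal  7250.000000
2   Gus  3333.333333
3   Ivy  3063.000000
4  Ravi   533.000000
5   Vic  4943.250000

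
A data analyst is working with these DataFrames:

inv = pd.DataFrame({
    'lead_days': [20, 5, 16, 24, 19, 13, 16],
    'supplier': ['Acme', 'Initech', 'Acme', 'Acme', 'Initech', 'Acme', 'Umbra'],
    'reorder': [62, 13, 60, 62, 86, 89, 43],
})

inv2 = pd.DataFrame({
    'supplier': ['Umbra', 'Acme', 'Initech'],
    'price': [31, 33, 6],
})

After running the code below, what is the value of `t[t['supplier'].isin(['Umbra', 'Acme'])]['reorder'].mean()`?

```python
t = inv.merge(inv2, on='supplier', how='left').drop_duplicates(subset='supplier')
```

merge on 'supplier' (how='left') → 7 rows:
   lead_days supplier  reorder  price
0         20     Acme       62     33
1          5  Initech       13      6
2         16     Acme       60     33
3         24     Acme       62     33
4         19  Initech       86      6
5         13     Acme       89     33
6         16    Umbra       43     31
drop duplicate supplier (keep=first):
   lead_days supplier  reorder  price
0         20     Acme       62     33
1          5  Initech       13      6
6         16    Umbra       43     31
filter rows where supplier in ['Umbra', 'Acme']:
   lead_days supplier  reorder  price
0         20     Acme       62     33
6         16    Umbra       43     31

52.5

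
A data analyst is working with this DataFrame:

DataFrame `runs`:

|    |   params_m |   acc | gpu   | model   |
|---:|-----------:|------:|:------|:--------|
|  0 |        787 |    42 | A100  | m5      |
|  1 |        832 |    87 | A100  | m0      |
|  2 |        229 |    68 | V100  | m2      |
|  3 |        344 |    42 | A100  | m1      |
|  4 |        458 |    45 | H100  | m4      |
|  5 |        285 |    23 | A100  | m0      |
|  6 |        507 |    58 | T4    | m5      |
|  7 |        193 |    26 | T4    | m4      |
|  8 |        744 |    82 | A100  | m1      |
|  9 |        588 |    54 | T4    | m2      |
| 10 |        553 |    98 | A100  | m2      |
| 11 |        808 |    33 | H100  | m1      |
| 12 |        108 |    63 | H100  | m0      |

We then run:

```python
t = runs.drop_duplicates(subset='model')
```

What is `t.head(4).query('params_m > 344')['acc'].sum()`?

drop duplicate model (keep=first):
   params_m  acc   gpu model
0       787   42  A100    m5
1       832   87  A100    m0
2       229   68  V100    m2
3       344   42  A100    m1
4       458   45  H100    m4
take first 4 rows:
   params_m  acc   gpu model
0       787   42  A100    m5
1       832   87  A100    m0
2       229   68  V100    m2
3       344   42  A100    m1
filter rows where params_m > 344:
   params_m  acc   gpu model
0       787   42  A100    m5
1       832   87  A100    m0
Hence 129.

129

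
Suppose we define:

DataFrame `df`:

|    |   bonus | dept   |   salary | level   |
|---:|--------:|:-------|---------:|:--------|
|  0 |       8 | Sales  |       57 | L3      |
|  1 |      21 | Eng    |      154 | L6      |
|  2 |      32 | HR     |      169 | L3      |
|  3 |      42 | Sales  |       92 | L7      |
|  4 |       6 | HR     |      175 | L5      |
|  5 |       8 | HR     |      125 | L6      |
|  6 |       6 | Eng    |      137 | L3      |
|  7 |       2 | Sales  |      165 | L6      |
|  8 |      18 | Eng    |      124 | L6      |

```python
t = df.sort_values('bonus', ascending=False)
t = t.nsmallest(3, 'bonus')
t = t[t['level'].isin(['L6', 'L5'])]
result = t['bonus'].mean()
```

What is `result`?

4.0

sort by bonus descending:
   bonus   dept  salary level
3     42  Sales      92    L7
2     32     HR     169    L3
1     21    Eng     154    L6
8     18    Eng     124    L6
0      8  Sales      57    L3
5      8     HR     125    L6
4      6     HR     175    L5
6      6    Eng     137    L3
7      2  Sales     165    L6
take 3 rows with smallest bonus:
   bonus   dept  salary level
7      2  Sales     165    L6
4      6     HR     175    L5
6      6    Eng     137    L3
filter rows where level in ['L6', 'L5']:
   bonus   dept  salary level
7      2  Sales     165    L6
4      6     HR     175    L5
Hence 4.0.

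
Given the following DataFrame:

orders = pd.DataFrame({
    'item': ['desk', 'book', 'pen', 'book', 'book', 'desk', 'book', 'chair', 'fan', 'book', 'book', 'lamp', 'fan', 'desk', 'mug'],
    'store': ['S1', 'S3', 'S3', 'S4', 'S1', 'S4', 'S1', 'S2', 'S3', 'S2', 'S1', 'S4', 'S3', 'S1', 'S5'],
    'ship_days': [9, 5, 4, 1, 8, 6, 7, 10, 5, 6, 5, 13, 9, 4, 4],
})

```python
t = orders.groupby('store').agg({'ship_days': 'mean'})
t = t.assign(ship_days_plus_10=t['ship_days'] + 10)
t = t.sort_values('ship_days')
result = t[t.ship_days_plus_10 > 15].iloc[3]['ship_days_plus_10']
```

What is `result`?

group by store, mean of ship_days:
       ship_days
store           
S1      6.600000
S2      8.000000
S3      5.750000
S4      6.666667
S5      4.000000
add column ship_days_plus_10 = t['ship_days'] + 10:
       ship_days  ship_days_plus_10
store                              
S1      6.600000          16.600000
S2      8.000000          18.000000
S3      5.750000          15.750000
S4      6.666667          16.666667
S5      4.000000          14.000000
sort by ship_days:
       ship_days  ship_days_plus_10
store                              
S5      4.000000          14.000000
S3      5.750000          15.750000
S1      6.600000          16.600000
S4      6.666667          16.666667
S2      8.000000          18.000000
filter rows where ship_days_plus_10 > 15:
       ship_days  ship_days_plus_10
store                              
S3      5.750000          15.750000
S1      6.600000          16.600000
S4      6.666667          16.666667
S2      8.000000          18.000000

18.0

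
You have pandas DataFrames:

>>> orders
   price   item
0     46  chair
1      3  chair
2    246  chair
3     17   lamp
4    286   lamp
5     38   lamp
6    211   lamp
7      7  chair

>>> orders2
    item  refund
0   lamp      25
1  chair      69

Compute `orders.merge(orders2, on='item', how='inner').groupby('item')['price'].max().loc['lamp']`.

merge on 'item' (how='inner') → 8 rows:
   price   item  refund
0     46  chair      69
1      3  chair      69
2    246  chair      69
3     17   lamp      25
4    286   lamp      25
5     38   lamp      25
6    211   lamp      25
7      7  chair      69
group by item, max of price:
item
chair    246
lamp     286
Name: price, dtype: int64
Finally, value at index 'lamp' = 286.

286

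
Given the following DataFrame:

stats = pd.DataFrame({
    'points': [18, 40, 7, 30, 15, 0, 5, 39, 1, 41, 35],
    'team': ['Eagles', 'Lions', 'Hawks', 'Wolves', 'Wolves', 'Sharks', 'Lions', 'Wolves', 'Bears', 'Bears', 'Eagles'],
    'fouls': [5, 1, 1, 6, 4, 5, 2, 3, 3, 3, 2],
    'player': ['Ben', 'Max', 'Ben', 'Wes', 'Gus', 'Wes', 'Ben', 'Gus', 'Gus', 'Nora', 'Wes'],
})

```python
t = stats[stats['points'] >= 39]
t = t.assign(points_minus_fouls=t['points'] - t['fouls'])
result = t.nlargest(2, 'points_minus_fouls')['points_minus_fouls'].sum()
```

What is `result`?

filter rows where points >= 39:
   points    team  fouls player
1      40   Lions      1    Max
7      39  Wolves      3    Gus
9      41   Bears      3   Nora
add column points_minus_fouls = t['points'] - t['fouls']:
   points    team  fouls player  points_minus_fouls
1      40   Lions      1    Max                  39
7      39  Wolves      3    Gus                  36
9      41   Bears      3   Nora                  38
take 2 rows with largest points_minus_fouls:
   points   team  fouls player  points_minus_fouls
1      40  Lions      1    Max                  39
9      41  Bears      3   Nora                  38
Finally, sum of column 'points_minus_fouls' = 77.

77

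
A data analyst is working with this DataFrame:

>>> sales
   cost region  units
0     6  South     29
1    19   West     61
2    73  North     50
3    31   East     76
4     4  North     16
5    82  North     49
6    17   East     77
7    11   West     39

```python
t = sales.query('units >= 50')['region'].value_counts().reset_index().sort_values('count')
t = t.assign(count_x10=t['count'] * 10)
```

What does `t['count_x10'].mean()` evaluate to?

filter rows where units >= 50:
   cost region  units
1    19   West     61
2    73  North     50
3    31   East     76
6    17   East     77
value_counts of region:
region
East     2
West     1
North    1
Name: count, dtype: int64
reset_index():
  region  count
0   East      2
1   West      1
2  North      1
sort by count:
  region  count
1   West      1
2  North      1
0   East      2
add column count_x10 = t['count'] * 10:
  region  count  count_x10
1   West      1         10
2  North      1         10
0   East      2         20
Finally, mean of column 'count_x10' = 13.3333333333.

13.3333333333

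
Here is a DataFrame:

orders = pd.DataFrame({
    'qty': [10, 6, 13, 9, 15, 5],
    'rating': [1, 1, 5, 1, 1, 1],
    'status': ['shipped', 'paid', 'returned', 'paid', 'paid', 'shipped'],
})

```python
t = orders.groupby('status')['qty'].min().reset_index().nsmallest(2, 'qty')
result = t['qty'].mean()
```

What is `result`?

5.5

group by status, min of qty:
status
paid         6
returned    13
shipped      5
Name: qty, dtype: int64
reset_index():
     status  qty
0      paid    6
1  returned   13
2   shipped    5
take 2 rows with smallest qty:
    status  qty
2  shipped    5
0     paid    6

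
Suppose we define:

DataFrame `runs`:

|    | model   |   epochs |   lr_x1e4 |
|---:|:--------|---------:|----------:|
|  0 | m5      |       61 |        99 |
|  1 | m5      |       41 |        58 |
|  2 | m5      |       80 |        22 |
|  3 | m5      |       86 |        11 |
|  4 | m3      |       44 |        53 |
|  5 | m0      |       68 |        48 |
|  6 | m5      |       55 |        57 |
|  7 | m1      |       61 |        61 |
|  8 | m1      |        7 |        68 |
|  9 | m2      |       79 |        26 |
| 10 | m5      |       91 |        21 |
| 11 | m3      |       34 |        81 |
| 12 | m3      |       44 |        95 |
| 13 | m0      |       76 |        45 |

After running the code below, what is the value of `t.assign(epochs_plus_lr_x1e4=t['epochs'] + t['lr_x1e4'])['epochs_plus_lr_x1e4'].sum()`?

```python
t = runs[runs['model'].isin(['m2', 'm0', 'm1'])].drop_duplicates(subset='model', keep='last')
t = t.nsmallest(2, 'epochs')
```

196

filter rows where model in ['m2', 'm0', 'm1']:
   model  epochs  lr_x1e4
5     m0      68       48
7     m1      61       61
8     m1       7       68
9     m2      79       26
13    m0      76       45
drop duplicate model (keep=last):
   model  epochs  lr_x1e4
8     m1       7       68
9     m2      79       26
13    m0      76       45
take 2 rows with smallest epochs:
   model  epochs  lr_x1e4
8     m1       7       68
13    m0      76       45
add column epochs_plus_lr_x1e4 = t['epochs'] + t['lr_x1e4']:
   model  epochs  lr_x1e4  epochs_plus_lr_x1e4
8     m1       7       68                   75
13    m0      76       45                  121
So sum() = 196.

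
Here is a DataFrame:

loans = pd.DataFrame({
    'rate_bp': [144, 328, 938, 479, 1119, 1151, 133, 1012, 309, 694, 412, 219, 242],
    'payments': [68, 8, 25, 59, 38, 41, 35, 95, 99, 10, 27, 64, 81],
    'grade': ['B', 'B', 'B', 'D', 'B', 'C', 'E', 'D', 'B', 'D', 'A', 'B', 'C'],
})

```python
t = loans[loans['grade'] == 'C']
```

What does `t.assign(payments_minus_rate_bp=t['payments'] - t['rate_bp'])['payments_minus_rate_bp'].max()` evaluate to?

filter rows where grade == 'C':
    rate_bp  payments grade
5      1151        41     C
12      242        81     C
add column payments_minus_rate_bp = t['payments'] - t['rate_bp']:
    rate_bp  payments grade  payments_minus_rate_bp
5      1151        41     C                   -1110
12      242        81     C                    -161

-161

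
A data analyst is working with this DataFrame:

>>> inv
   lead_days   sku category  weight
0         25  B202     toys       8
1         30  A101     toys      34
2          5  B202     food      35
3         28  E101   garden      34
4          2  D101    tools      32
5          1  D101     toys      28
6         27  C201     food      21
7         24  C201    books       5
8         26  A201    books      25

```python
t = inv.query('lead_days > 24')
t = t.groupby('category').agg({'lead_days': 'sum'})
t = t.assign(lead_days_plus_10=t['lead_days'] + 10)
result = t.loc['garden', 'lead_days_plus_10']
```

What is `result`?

38

filter rows where lead_days > 24:
   lead_days   sku category  weight
0         25  B202     toys       8
1         30  A101     toys      34
3         28  E101   garden      34
6         27  C201     food      21
8         26  A201    books      25
group by category, sum of lead_days:
          lead_days
category           
books            26
food             27
garden           28
toys             55
add column lead_days_plus_10 = t['lead_days'] + 10:
          lead_days  lead_days_plus_10
category                              
books            26                 36
food             27                 37
garden           28                 38
toys             55                 65
Taking the value at row 'garden', column 'lead_days_plus_10' gives 38.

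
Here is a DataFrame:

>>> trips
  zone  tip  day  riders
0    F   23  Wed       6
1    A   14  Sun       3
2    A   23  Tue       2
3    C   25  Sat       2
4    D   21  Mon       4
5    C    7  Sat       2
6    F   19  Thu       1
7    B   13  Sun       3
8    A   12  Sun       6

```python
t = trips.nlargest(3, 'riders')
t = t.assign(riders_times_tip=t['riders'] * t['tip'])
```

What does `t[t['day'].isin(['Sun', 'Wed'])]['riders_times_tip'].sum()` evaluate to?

210

take 3 rows with largest riders:
  zone  tip  day  riders
0    F   23  Wed       6
8    A   12  Sun       6
4    D   21  Mon       4
add column riders_times_tip = t['riders'] * t['tip']:
  zone  tip  day  riders  riders_times_tip
0    F   23  Wed       6               138
8    A   12  Sun       6                72
4    D   21  Mon       4                84
filter rows where day in ['Sun', 'Wed']:
  zone  tip  day  riders  riders_times_tip
0    F   23  Wed       6               138
8    A   12  Sun       6                72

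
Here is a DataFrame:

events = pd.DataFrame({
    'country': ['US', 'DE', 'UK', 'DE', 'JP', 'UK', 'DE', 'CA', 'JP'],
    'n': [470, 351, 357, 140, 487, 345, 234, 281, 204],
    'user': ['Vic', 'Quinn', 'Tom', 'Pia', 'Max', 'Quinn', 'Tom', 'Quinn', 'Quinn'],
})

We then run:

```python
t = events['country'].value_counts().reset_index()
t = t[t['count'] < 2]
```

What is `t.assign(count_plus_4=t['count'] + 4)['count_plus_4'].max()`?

5

value_counts of country:
country
DE    3
UK    2
JP    2
US    1
CA    1
Name: count, dtype: int64
reset_index():
  country  count
0      DE      3
1      UK      2
2      JP      2
3      US      1
4      CA      1
filter rows where count < 2:
  country  count
3      US      1
4      CA      1
add column count_plus_4 = t['count'] + 4:
  country  count  count_plus_4
3      US      1             5
4      CA      1             5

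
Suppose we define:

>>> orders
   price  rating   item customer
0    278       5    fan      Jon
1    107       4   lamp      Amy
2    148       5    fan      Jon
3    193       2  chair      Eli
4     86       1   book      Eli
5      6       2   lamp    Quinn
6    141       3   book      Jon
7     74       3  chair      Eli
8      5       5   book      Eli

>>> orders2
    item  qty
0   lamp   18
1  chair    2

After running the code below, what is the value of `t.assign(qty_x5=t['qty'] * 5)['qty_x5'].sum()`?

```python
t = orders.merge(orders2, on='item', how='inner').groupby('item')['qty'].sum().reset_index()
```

200

merge on 'item' (how='inner') → 4 rows:
   price  rating   item customer  qty
0    107       4   lamp      Amy   18
1    193       2  chair      Eli    2
2      6       2   lamp    Quinn   18
3     74       3  chair      Eli    2
group by item, sum of qty:
item
chair     4
lamp     36
Name: qty, dtype: int64
reset_index():
    item  qty
0  chair    4
1   lamp   36
add column qty_x5 = t['qty'] * 5:
    item  qty  qty_x5
0  chair    4      20
1   lamp   36     180
Reading off the sum of column 'qty_x5', we get 200.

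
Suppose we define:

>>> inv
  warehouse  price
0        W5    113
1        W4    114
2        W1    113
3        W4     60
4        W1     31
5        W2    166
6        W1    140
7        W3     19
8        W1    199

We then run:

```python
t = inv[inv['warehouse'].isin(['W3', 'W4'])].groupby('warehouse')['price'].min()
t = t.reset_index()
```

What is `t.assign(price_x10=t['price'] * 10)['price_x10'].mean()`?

filter rows where warehouse in ['W3', 'W4']:
  warehouse  price
1        W4    114
3        W4     60
7        W3     19
group by warehouse, min of price:
warehouse
W3    19
W4    60
Name: price, dtype: int64
reset_index():
  warehouse  price
0        W3     19
1        W4     60
add column price_x10 = t['price'] * 10:
  warehouse  price  price_x10
0        W3     19        190
1        W4     60        600
Reading off the mean of column 'price_x10', we get 395.0.

395.0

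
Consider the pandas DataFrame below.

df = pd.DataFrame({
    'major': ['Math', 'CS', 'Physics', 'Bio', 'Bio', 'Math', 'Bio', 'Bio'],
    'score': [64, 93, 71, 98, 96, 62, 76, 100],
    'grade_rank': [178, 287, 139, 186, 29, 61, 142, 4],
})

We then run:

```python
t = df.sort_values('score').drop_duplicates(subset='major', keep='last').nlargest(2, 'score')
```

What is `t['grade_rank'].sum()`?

sort by score:
     major  score  grade_rank
5     Math     62          61
0     Math     64         178
2  Physics     71         139
6      Bio     76         142
1       CS     93         287
4      Bio     96          29
3      Bio     98         186
7      Bio    100           4
drop duplicate major (keep=last):
     major  score  grade_rank
0     Math     64         178
2  Physics     71         139
1       CS     93         287
7      Bio    100           4
take 2 rows with largest score:
  major  score  grade_rank
7   Bio    100           4
1    CS     93         287
So sum() = 291.

291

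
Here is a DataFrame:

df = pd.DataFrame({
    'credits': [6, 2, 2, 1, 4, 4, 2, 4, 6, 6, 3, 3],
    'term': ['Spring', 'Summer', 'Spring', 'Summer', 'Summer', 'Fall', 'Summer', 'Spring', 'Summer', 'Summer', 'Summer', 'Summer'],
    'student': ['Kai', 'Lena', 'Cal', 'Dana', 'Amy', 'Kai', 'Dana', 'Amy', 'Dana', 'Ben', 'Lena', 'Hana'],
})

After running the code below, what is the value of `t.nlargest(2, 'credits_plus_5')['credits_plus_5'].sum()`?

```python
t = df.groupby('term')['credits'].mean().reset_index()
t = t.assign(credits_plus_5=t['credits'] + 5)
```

group by term, mean of credits:
term
Fall      4.000
Spring    4.000
Summer    3.375
Name: credits, dtype: float64
reset_index():
     term  credits
0    Fall    4.000
1  Spring    4.000
2  Summer    3.375
add column credits_plus_5 = t['credits'] + 5:
     term  credits  credits_plus_5
0    Fall    4.000           9.000
1  Spring    4.000           9.000
2  Summer    3.375           8.375
take 2 rows with largest credits_plus_5:
     term  credits  credits_plus_5
0    Fall      4.0             9.0
1  Spring      4.0             9.0
sum of column 'credits_plus_5' → 18.0

18.0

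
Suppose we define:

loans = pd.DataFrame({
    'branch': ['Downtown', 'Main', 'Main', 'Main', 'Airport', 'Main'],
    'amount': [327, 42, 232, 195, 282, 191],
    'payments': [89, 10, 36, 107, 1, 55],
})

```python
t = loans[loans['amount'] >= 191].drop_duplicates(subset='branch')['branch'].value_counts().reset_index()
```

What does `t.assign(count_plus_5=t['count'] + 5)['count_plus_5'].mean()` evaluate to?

filter rows where amount >= 191:
     branch  amount  payments
0  Downtown     327        89
2      Main     232        36
3      Main     195       107
4   Airport     282         1
5      Main     191        55
drop duplicate branch (keep=first):
     branch  amount  payments
0  Downtown     327        89
2      Main     232        36
4   Airport     282         1
value_counts of branch:
branch
Downtown    1
Main        1
Airport     1
Name: count, dtype: int64
reset_index():
     branch  count
0  Downtown      1
1      Main      1
2   Airport      1
add column count_plus_5 = t['count'] + 5:
     branch  count  count_plus_5
0  Downtown      1             6
1      Main      1             6
2   Airport      1             6
Finally, mean of column 'count_plus_5' = 6.0.

6.0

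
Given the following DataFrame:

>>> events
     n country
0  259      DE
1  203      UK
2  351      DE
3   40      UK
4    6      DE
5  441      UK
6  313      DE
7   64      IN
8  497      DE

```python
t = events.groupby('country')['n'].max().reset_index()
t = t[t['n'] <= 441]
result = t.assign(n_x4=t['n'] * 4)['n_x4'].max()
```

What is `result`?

group by country, max of n:
country
DE    497
IN     64
UK    441
Name: n, dtype: int64
reset_index():
  country    n
0      DE  497
1      IN   64
2      UK  441
filter rows where n <= 441:
  country    n
1      IN   64
2      UK  441
add column n_x4 = t['n'] * 4:
  country    n  n_x4
1      IN   64   256
2      UK  441  1764
Then the max of column 'n_x4': 1764

1764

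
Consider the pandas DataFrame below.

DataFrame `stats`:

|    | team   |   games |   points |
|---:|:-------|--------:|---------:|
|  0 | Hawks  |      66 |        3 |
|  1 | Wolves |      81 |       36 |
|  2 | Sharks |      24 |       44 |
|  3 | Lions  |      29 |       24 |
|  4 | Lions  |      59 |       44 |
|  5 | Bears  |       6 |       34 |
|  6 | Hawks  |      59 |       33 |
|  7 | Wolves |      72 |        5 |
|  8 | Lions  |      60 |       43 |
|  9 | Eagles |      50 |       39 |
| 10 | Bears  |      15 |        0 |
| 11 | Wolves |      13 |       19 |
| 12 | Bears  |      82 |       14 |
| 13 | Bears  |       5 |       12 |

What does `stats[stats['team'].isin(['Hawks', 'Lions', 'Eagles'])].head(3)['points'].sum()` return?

filter rows where team in ['Hawks', 'Lions', 'Eagles']:
     team  games  points
0   Hawks     66       3
3   Lions     29      24
4   Lions     59      44
6   Hawks     59      33
8   Lions     60      43
9  Eagles     50      39
take first 3 rows:
    team  games  points
0  Hawks     66       3
3  Lions     29      24
4  Lions     59      44

71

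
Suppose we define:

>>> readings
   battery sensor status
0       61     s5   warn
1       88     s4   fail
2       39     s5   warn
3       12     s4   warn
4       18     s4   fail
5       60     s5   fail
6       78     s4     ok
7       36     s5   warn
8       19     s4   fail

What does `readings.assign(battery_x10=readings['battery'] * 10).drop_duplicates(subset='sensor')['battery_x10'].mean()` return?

745.0

add column battery_x10 = readings['battery'] * 10:
   battery sensor status  battery_x10
0       61     s5   warn          610
1       88     s4   fail          880
2       39     s5   warn          390
3       12     s4   warn          120
4       18     s4   fail          180
5       60     s5   fail          600
6       78     s4     ok          780
7       36     s5   warn          360
8       19     s4   fail          190
drop duplicate sensor (keep=first):
   battery sensor status  battery_x10
0       61     s5   warn          610
1       88     s4   fail          880
Taking the mean of column 'battery_x10' gives 745.0.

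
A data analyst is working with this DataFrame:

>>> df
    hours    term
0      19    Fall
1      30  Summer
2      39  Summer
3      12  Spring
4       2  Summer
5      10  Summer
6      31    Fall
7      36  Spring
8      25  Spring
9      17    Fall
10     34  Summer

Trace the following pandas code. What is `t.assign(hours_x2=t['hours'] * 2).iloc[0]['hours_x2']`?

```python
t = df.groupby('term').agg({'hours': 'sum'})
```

group by term, sum of hours:
        hours
term         
Fall       67
Spring     73
Summer    115
add column hours_x2 = t['hours'] * 2:
        hours  hours_x2
term                   
Fall       67       134
Spring     73       146
Summer    115       230
value at position 0, column 'hours_x2' → 134

134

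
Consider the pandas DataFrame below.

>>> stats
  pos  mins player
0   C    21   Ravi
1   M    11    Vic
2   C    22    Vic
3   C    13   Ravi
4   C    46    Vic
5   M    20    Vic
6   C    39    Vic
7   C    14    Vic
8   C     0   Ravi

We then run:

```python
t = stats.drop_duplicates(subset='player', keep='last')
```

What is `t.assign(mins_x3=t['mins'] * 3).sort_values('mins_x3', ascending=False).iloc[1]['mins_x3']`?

drop duplicate player (keep=last):
  pos  mins player
7   C    14    Vic
8   C     0   Ravi
add column mins_x3 = t['mins'] * 3:
  pos  mins player  mins_x3
7   C    14    Vic       42
8   C     0   Ravi        0
sort by mins_x3 descending:
  pos  mins player  mins_x3
7   C    14    Vic       42
8   C     0   Ravi        0

0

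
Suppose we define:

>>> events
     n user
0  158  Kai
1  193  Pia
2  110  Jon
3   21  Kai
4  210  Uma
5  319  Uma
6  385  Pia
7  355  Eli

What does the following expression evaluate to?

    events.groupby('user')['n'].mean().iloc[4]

group by user, mean of n:
user
Eli    355.0
Jon    110.0
Kai     89.5
Pia    289.0
Uma    264.5
Name: n, dtype: float64

264.5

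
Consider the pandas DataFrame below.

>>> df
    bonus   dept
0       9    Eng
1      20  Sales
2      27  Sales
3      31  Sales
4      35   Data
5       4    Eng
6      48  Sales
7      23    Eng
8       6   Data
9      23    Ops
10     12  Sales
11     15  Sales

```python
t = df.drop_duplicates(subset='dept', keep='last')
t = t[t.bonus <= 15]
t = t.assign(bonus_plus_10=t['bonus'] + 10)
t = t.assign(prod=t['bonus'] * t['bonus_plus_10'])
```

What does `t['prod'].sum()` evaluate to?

471

drop duplicate dept (keep=last):
    bonus   dept
7      23    Eng
8       6   Data
9      23    Ops
11     15  Sales
filter rows where bonus <= 15:
    bonus   dept
8       6   Data
11     15  Sales
add column bonus_plus_10 = t['bonus'] + 10:
    bonus   dept  bonus_plus_10
8       6   Data             16
11     15  Sales             25
add column prod = t['bonus'] * t['bonus_plus_10']:
    bonus   dept  bonus_plus_10  prod
8       6   Data             16    96
11     15  Sales             25   375
Hence 471.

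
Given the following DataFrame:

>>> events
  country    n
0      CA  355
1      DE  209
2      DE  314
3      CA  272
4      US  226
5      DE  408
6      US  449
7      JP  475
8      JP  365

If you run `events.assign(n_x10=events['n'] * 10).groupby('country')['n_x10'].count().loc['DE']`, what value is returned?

3

add column n_x10 = events['n'] * 10:
  country    n  n_x10
0      CA  355   3550
1      DE  209   2090
2      DE  314   3140
3      CA  272   2720
4      US  226   2260
5      DE  408   4080
6      US  449   4490
7      JP  475   4750
8      JP  365   3650
group by country, count of n_x10:
country
CA    2
DE    3
JP    2
US    2
Name: n_x10, dtype: int64
Finally, value at index 'DE' = 3.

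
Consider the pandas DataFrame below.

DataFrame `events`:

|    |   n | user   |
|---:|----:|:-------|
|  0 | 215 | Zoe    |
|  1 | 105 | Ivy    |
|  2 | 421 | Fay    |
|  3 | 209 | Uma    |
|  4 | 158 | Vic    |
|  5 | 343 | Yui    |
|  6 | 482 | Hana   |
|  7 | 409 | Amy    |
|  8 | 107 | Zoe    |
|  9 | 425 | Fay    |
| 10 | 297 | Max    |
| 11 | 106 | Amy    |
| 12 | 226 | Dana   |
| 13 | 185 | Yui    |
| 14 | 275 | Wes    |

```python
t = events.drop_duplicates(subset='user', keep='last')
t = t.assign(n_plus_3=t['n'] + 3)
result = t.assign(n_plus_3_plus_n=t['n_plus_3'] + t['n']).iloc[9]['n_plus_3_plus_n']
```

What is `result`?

373

drop duplicate user (keep=last):
      n  user
1   105   Ivy
3   209   Uma
4   158   Vic
6   482  Hana
8   107   Zoe
9   425   Fay
10  297   Max
11  106   Amy
12  226  Dana
13  185   Yui
14  275   Wes
add column n_plus_3 = t['n'] + 3:
      n  user  n_plus_3
1   105   Ivy       108
3   209   Uma       212
4   158   Vic       161
6   482  Hana       485
8   107   Zoe       110
9   425   Fay       428
10  297   Max       300
11  106   Amy       109
12  226  Dana       229
13  185   Yui       188
14  275   Wes       278
add column n_plus_3_plus_n = t['n_plus_3'] + t['n']:
      n  user  n_plus_3  n_plus_3_plus_n
1   105   Ivy       108              213
3   209   Uma       212              421
4   158   Vic       161              319
6   482  Hana       485              967
8   107   Zoe       110              217
9   425   Fay       428              853
10  297   Max       300              597
11  106   Amy       109              215
12  226  Dana       229              455
13  185   Yui       188              373
14  275   Wes       278              553
Taking the value at position 9, column 'n_plus_3_plus_n' gives 373.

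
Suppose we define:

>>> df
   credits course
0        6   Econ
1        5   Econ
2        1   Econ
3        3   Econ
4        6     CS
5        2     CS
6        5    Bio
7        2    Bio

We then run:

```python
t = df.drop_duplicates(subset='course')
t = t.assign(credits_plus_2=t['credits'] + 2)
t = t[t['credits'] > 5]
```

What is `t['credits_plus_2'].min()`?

drop duplicate course (keep=first):
   credits course
0        6   Econ
4        6     CS
6        5    Bio
add column credits_plus_2 = t['credits'] + 2:
   credits course  credits_plus_2
0        6   Econ               8
4        6     CS               8
6        5    Bio               7
filter rows where credits > 5:
   credits course  credits_plus_2
0        6   Econ               8
4        6     CS               8
So min() = 8.

8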